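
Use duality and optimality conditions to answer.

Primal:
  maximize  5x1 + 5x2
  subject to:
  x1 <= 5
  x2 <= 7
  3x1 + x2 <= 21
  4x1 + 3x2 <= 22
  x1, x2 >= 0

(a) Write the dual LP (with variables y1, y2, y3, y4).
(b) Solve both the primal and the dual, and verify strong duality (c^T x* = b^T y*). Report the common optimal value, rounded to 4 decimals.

The standard primal-dual pair for 'max c^T x s.t. A x <= b, x >= 0' is:
  Dual:  min b^T y  s.t.  A^T y >= c,  y >= 0.

So the dual LP is:
  minimize  5y1 + 7y2 + 21y3 + 22y4
  subject to:
    y1 + 3y3 + 4y4 >= 5
    y2 + y3 + 3y4 >= 5
    y1, y2, y3, y4 >= 0

Solving the primal: x* = (0.25, 7).
  primal value c^T x* = 36.25.
Solving the dual: y* = (0, 1.25, 0, 1.25).
  dual value b^T y* = 36.25.
Strong duality: c^T x* = b^T y*. Confirmed.

36.25


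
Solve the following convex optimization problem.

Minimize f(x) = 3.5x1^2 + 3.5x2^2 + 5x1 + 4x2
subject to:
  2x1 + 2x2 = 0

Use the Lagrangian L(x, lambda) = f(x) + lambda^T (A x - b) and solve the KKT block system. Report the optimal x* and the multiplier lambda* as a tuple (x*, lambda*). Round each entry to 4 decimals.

Form the Lagrangian:
  L(x, lambda) = (1/2) x^T Q x + c^T x + lambda^T (A x - b)
Stationarity (grad_x L = 0): Q x + c + A^T lambda = 0.
Primal feasibility: A x = b.

This gives the KKT block system:
  [ Q   A^T ] [ x     ]   [-c ]
  [ A    0  ] [ lambda ] = [ b ]

Solving the linear system:
  x*      = (-0.0714, 0.0714)
  lambda* = (-2.25)
  f(x*)   = -0.0357

x* = (-0.0714, 0.0714), lambda* = (-2.25)


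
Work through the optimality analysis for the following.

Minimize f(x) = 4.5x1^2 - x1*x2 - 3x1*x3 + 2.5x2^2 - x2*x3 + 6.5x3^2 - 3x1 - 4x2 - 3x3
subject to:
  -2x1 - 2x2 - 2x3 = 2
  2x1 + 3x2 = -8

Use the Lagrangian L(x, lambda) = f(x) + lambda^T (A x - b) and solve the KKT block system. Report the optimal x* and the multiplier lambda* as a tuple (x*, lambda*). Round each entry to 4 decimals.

Form the Lagrangian:
  L(x, lambda) = (1/2) x^T Q x + c^T x + lambda^T (A x - b)
Stationarity (grad_x L = 0): Q x + c + A^T lambda = 0.
Primal feasibility: A x = b.

This gives the KKT block system:
  [ Q   A^T ] [ x     ]   [-c ]
  [ A    0  ] [ lambda ] = [ b ]

Solving the linear system:
  x*      = (-0.0143, -2.6571, 1.6714)
  lambda* = (10.7143, 13.4571)
  f(x*)   = 45.9429

x* = (-0.0143, -2.6571, 1.6714), lambda* = (10.7143, 13.4571)


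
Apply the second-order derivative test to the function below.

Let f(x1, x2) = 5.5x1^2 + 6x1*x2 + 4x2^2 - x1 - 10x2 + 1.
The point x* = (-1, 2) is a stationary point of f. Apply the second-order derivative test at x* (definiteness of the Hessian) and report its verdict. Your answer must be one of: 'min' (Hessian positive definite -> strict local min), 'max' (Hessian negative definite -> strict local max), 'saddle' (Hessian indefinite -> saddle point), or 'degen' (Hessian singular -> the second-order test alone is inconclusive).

Compute the Hessian H = grad^2 f:
  H = [[11, 6], [6, 8]]
Verify stationarity: grad f(x*) = H x* + g = (0, 0).
Eigenvalues of H: 3.3153, 15.6847.
Both eigenvalues > 0, so H is positive definite -> x* is a strict local min.

min


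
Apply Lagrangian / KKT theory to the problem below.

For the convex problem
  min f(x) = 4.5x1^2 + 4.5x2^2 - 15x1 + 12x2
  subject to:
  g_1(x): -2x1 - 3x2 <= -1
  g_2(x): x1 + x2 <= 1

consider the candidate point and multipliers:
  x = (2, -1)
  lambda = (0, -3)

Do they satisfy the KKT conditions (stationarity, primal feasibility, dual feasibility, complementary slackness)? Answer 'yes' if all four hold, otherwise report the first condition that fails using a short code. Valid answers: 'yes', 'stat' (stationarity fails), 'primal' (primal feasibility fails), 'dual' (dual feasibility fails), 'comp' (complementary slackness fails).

Gradient of f: grad f(x) = Q x + c = (3, 3)
Constraint values g_i(x) = a_i^T x - b_i:
  g_1((2, -1)) = 0
  g_2((2, -1)) = 0
Stationarity residual: grad f(x) + sum_i lambda_i a_i = (0, 0)
  -> stationarity OK
Primal feasibility (all g_i <= 0): OK
Dual feasibility (all lambda_i >= 0): FAILS
Complementary slackness (lambda_i * g_i(x) = 0 for all i): OK

Verdict: the first failing condition is dual_feasibility -> dual.

dual


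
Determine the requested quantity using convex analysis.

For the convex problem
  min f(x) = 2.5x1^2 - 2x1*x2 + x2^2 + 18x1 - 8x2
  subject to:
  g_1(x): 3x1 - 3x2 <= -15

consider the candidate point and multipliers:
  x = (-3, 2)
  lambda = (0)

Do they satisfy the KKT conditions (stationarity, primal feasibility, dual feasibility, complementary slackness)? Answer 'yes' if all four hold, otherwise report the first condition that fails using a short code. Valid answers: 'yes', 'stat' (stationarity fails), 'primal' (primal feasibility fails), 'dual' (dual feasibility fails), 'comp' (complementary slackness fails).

Gradient of f: grad f(x) = Q x + c = (-1, 2)
Constraint values g_i(x) = a_i^T x - b_i:
  g_1((-3, 2)) = 0
Stationarity residual: grad f(x) + sum_i lambda_i a_i = (-1, 2)
  -> stationarity FAILS
Primal feasibility (all g_i <= 0): OK
Dual feasibility (all lambda_i >= 0): OK
Complementary slackness (lambda_i * g_i(x) = 0 for all i): OK

Verdict: the first failing condition is stationarity -> stat.

stat


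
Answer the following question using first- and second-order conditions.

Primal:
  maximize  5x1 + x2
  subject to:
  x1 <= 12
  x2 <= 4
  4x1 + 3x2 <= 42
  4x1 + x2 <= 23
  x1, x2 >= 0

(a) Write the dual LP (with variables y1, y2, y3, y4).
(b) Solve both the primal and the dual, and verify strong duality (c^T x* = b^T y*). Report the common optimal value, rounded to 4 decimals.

The standard primal-dual pair for 'max c^T x s.t. A x <= b, x >= 0' is:
  Dual:  min b^T y  s.t.  A^T y >= c,  y >= 0.

So the dual LP is:
  minimize  12y1 + 4y2 + 42y3 + 23y4
  subject to:
    y1 + 4y3 + 4y4 >= 5
    y2 + 3y3 + y4 >= 1
    y1, y2, y3, y4 >= 0

Solving the primal: x* = (5.75, 0).
  primal value c^T x* = 28.75.
Solving the dual: y* = (0, 0, 0, 1.25).
  dual value b^T y* = 28.75.
Strong duality: c^T x* = b^T y*. Confirmed.

28.75


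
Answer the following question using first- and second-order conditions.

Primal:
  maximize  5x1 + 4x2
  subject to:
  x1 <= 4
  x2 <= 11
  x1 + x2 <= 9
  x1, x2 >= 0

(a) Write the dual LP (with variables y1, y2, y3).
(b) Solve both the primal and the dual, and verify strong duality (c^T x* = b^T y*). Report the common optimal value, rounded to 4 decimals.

The standard primal-dual pair for 'max c^T x s.t. A x <= b, x >= 0' is:
  Dual:  min b^T y  s.t.  A^T y >= c,  y >= 0.

So the dual LP is:
  minimize  4y1 + 11y2 + 9y3
  subject to:
    y1 + y3 >= 5
    y2 + y3 >= 4
    y1, y2, y3 >= 0

Solving the primal: x* = (4, 5).
  primal value c^T x* = 40.
Solving the dual: y* = (1, 0, 4).
  dual value b^T y* = 40.
Strong duality: c^T x* = b^T y*. Confirmed.

40


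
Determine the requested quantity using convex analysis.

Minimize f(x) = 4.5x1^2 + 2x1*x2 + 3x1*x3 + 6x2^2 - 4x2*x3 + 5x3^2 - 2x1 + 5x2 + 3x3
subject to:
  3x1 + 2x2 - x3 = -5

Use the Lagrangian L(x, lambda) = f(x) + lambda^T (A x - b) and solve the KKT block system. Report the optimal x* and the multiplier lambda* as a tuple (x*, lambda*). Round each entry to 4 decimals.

Form the Lagrangian:
  L(x, lambda) = (1/2) x^T Q x + c^T x + lambda^T (A x - b)
Stationarity (grad_x L = 0): Q x + c + A^T lambda = 0.
Primal feasibility: A x = b.

This gives the KKT block system:
  [ Q   A^T ] [ x     ]   [-c ]
  [ A    0  ] [ lambda ] = [ b ]

Solving the linear system:
  x*      = (-1.0186, -0.9433, 0.0576)
  lambda* = (4.2937)
  f(x*)   = 9.4809

x* = (-1.0186, -0.9433, 0.0576), lambda* = (4.2937)


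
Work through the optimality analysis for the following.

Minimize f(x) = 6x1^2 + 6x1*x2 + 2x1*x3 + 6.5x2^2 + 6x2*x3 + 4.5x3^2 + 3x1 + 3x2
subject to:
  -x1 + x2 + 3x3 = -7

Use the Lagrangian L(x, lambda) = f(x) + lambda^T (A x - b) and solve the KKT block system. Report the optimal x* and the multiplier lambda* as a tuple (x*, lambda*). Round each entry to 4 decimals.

Form the Lagrangian:
  L(x, lambda) = (1/2) x^T Q x + c^T x + lambda^T (A x - b)
Stationarity (grad_x L = 0): Q x + c + A^T lambda = 0.
Primal feasibility: A x = b.

This gives the KKT block system:
  [ Q   A^T ] [ x     ]   [-c ]
  [ A    0  ] [ lambda ] = [ b ]

Solving the linear system:
  x*      = (0.5942, 0.0237, -2.1432)
  lambda* = (5.986)
  f(x*)   = 21.8778

x* = (0.5942, 0.0237, -2.1432), lambda* = (5.986)


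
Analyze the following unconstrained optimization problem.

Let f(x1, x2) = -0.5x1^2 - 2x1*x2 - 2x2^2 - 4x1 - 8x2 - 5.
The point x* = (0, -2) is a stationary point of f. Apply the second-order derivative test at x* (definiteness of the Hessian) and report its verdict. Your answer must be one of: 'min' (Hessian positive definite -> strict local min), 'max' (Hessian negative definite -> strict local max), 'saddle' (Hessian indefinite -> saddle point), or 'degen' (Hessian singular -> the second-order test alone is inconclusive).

Compute the Hessian H = grad^2 f:
  H = [[-1, -2], [-2, -4]]
Verify stationarity: grad f(x*) = H x* + g = (0, 0).
Eigenvalues of H: -5, 0.
H has a zero eigenvalue (singular; negative semidefinite but not definite), so H is neither positive definite, negative definite, nor indefinite. The second-order test alone is inconclusive -> degen.
(Indeed, f is constant along the null direction of H through x*, so x* is not a strict local extremum.)

degen


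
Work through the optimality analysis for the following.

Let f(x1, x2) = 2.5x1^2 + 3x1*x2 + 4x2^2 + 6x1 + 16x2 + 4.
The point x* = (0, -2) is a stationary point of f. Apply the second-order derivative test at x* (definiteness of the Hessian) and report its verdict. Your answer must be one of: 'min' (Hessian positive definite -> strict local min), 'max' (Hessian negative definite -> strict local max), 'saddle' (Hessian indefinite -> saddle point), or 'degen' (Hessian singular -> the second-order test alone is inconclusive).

Compute the Hessian H = grad^2 f:
  H = [[5, 3], [3, 8]]
Verify stationarity: grad f(x*) = H x* + g = (0, 0).
Eigenvalues of H: 3.1459, 9.8541.
Both eigenvalues > 0, so H is positive definite -> x* is a strict local min.

min


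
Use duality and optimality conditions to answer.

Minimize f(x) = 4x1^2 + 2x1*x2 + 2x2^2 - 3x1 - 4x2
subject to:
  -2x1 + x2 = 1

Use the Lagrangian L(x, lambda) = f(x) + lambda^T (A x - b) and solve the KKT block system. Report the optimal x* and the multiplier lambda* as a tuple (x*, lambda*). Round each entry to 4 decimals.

Form the Lagrangian:
  L(x, lambda) = (1/2) x^T Q x + c^T x + lambda^T (A x - b)
Stationarity (grad_x L = 0): Q x + c + A^T lambda = 0.
Primal feasibility: A x = b.

This gives the KKT block system:
  [ Q   A^T ] [ x     ]   [-c ]
  [ A    0  ] [ lambda ] = [ b ]

Solving the linear system:
  x*      = (0.0312, 1.0625)
  lambda* = (-0.3125)
  f(x*)   = -2.0156

x* = (0.0312, 1.0625), lambda* = (-0.3125)


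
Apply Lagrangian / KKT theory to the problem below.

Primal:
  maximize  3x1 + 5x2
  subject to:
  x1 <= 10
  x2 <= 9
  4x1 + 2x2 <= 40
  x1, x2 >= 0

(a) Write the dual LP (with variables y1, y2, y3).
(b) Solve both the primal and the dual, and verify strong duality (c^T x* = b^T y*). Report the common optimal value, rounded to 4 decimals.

The standard primal-dual pair for 'max c^T x s.t. A x <= b, x >= 0' is:
  Dual:  min b^T y  s.t.  A^T y >= c,  y >= 0.

So the dual LP is:
  minimize  10y1 + 9y2 + 40y3
  subject to:
    y1 + 4y3 >= 3
    y2 + 2y3 >= 5
    y1, y2, y3 >= 0

Solving the primal: x* = (5.5, 9).
  primal value c^T x* = 61.5.
Solving the dual: y* = (0, 3.5, 0.75).
  dual value b^T y* = 61.5.
Strong duality: c^T x* = b^T y*. Confirmed.

61.5


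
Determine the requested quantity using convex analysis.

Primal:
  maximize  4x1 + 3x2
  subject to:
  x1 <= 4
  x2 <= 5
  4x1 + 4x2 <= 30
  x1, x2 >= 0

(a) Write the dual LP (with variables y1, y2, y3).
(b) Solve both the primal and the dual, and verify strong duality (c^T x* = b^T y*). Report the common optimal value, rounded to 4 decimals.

The standard primal-dual pair for 'max c^T x s.t. A x <= b, x >= 0' is:
  Dual:  min b^T y  s.t.  A^T y >= c,  y >= 0.

So the dual LP is:
  minimize  4y1 + 5y2 + 30y3
  subject to:
    y1 + 4y3 >= 4
    y2 + 4y3 >= 3
    y1, y2, y3 >= 0

Solving the primal: x* = (4, 3.5).
  primal value c^T x* = 26.5.
Solving the dual: y* = (1, 0, 0.75).
  dual value b^T y* = 26.5.
Strong duality: c^T x* = b^T y*. Confirmed.

26.5


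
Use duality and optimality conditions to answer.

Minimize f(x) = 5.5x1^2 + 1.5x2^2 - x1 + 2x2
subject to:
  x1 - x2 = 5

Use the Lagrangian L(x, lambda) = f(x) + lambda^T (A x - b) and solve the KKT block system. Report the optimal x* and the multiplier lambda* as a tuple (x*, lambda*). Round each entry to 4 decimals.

Form the Lagrangian:
  L(x, lambda) = (1/2) x^T Q x + c^T x + lambda^T (A x - b)
Stationarity (grad_x L = 0): Q x + c + A^T lambda = 0.
Primal feasibility: A x = b.

This gives the KKT block system:
  [ Q   A^T ] [ x     ]   [-c ]
  [ A    0  ] [ lambda ] = [ b ]

Solving the linear system:
  x*      = (1, -4)
  lambda* = (-10)
  f(x*)   = 20.5

x* = (1, -4), lambda* = (-10)


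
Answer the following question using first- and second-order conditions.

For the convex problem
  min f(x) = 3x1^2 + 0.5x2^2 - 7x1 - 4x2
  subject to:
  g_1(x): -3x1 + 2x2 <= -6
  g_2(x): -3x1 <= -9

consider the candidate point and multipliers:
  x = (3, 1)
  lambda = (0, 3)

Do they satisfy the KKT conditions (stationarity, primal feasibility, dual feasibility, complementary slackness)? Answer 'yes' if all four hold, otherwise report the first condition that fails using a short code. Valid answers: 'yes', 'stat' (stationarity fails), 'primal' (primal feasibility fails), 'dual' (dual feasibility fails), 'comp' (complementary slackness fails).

Gradient of f: grad f(x) = Q x + c = (11, -3)
Constraint values g_i(x) = a_i^T x - b_i:
  g_1((3, 1)) = -1
  g_2((3, 1)) = 0
Stationarity residual: grad f(x) + sum_i lambda_i a_i = (2, -3)
  -> stationarity FAILS
Primal feasibility (all g_i <= 0): OK
Dual feasibility (all lambda_i >= 0): OK
Complementary slackness (lambda_i * g_i(x) = 0 for all i): OK

Verdict: the first failing condition is stationarity -> stat.

stat


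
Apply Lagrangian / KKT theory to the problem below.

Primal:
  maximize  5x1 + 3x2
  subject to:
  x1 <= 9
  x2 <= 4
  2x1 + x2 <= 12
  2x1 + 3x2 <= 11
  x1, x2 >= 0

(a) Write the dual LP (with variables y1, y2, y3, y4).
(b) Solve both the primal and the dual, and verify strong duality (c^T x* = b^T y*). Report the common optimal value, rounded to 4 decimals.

The standard primal-dual pair for 'max c^T x s.t. A x <= b, x >= 0' is:
  Dual:  min b^T y  s.t.  A^T y >= c,  y >= 0.

So the dual LP is:
  minimize  9y1 + 4y2 + 12y3 + 11y4
  subject to:
    y1 + 2y3 + 2y4 >= 5
    y2 + y3 + 3y4 >= 3
    y1, y2, y3, y4 >= 0

Solving the primal: x* = (5.5, 0).
  primal value c^T x* = 27.5.
Solving the dual: y* = (0, 0, 0, 2.5).
  dual value b^T y* = 27.5.
Strong duality: c^T x* = b^T y*. Confirmed.

27.5


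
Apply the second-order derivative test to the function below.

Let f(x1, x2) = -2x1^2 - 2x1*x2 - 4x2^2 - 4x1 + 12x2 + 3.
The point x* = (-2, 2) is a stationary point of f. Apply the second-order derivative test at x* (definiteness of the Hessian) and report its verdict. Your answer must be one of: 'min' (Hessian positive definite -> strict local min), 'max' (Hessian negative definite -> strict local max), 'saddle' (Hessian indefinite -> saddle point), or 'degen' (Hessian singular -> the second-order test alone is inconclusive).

Compute the Hessian H = grad^2 f:
  H = [[-4, -2], [-2, -8]]
Verify stationarity: grad f(x*) = H x* + g = (0, 0).
Eigenvalues of H: -8.8284, -3.1716.
Both eigenvalues < 0, so H is negative definite -> x* is a strict local max.

max


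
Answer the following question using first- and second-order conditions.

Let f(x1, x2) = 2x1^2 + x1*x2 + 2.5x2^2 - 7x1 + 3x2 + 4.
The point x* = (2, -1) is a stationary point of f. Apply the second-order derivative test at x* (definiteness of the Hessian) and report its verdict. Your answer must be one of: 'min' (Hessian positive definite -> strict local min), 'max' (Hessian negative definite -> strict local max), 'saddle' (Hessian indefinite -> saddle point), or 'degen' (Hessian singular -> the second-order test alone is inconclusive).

Compute the Hessian H = grad^2 f:
  H = [[4, 1], [1, 5]]
Verify stationarity: grad f(x*) = H x* + g = (0, 0).
Eigenvalues of H: 3.382, 5.618.
Both eigenvalues > 0, so H is positive definite -> x* is a strict local min.

min


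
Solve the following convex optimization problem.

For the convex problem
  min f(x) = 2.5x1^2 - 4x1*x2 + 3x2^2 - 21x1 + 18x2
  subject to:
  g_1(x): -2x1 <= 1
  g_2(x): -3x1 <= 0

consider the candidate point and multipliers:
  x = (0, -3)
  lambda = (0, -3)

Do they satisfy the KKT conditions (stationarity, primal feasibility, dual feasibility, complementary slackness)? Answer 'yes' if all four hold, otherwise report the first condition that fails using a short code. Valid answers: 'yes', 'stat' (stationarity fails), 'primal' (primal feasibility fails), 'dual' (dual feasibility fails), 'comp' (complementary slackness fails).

Gradient of f: grad f(x) = Q x + c = (-9, 0)
Constraint values g_i(x) = a_i^T x - b_i:
  g_1((0, -3)) = -1
  g_2((0, -3)) = 0
Stationarity residual: grad f(x) + sum_i lambda_i a_i = (0, 0)
  -> stationarity OK
Primal feasibility (all g_i <= 0): OK
Dual feasibility (all lambda_i >= 0): FAILS
Complementary slackness (lambda_i * g_i(x) = 0 for all i): OK

Verdict: the first failing condition is dual_feasibility -> dual.

dual


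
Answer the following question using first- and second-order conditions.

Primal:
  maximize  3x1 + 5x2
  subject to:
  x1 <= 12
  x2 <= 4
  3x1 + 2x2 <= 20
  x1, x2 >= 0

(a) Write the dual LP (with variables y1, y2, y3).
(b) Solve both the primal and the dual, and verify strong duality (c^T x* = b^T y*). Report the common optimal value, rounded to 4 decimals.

The standard primal-dual pair for 'max c^T x s.t. A x <= b, x >= 0' is:
  Dual:  min b^T y  s.t.  A^T y >= c,  y >= 0.

So the dual LP is:
  minimize  12y1 + 4y2 + 20y3
  subject to:
    y1 + 3y3 >= 3
    y2 + 2y3 >= 5
    y1, y2, y3 >= 0

Solving the primal: x* = (4, 4).
  primal value c^T x* = 32.
Solving the dual: y* = (0, 3, 1).
  dual value b^T y* = 32.
Strong duality: c^T x* = b^T y*. Confirmed.

32


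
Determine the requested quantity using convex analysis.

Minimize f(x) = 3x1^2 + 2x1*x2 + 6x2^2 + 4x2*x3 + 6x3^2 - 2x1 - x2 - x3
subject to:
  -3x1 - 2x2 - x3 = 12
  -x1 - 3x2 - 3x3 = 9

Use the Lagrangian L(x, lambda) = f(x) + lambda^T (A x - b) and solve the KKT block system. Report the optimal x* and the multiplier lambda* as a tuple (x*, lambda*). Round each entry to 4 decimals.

Form the Lagrangian:
  L(x, lambda) = (1/2) x^T Q x + c^T x + lambda^T (A x - b)
Stationarity (grad_x L = 0): Q x + c + A^T lambda = 0.
Primal feasibility: A x = b.

This gives the KKT block system:
  [ Q   A^T ] [ x     ]   [-c ]
  [ A    0  ] [ lambda ] = [ b ]

Solving the linear system:
  x*      = (-2.9965, -1.0092, -0.9919)
  lambda* = (-6.1316, -3.6028)
  f(x*)   = 56.9994

x* = (-2.9965, -1.0092, -0.9919), lambda* = (-6.1316, -3.6028)


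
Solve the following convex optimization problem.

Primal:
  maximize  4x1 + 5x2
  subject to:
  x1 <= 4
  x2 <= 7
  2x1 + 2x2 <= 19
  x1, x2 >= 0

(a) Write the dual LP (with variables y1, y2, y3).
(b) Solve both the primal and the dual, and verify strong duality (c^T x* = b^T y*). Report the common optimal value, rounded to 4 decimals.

The standard primal-dual pair for 'max c^T x s.t. A x <= b, x >= 0' is:
  Dual:  min b^T y  s.t.  A^T y >= c,  y >= 0.

So the dual LP is:
  minimize  4y1 + 7y2 + 19y3
  subject to:
    y1 + 2y3 >= 4
    y2 + 2y3 >= 5
    y1, y2, y3 >= 0

Solving the primal: x* = (2.5, 7).
  primal value c^T x* = 45.
Solving the dual: y* = (0, 1, 2).
  dual value b^T y* = 45.
Strong duality: c^T x* = b^T y*. Confirmed.

45


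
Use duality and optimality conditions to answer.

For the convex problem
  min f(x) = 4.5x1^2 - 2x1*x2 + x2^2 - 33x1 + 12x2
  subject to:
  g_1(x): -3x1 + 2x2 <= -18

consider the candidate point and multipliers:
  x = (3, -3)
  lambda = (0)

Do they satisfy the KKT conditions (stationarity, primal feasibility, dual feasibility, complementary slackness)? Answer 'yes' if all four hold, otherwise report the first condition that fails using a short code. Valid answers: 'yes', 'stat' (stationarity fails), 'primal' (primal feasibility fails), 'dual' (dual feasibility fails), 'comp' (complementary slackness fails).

Gradient of f: grad f(x) = Q x + c = (0, 0)
Constraint values g_i(x) = a_i^T x - b_i:
  g_1((3, -3)) = 3
Stationarity residual: grad f(x) + sum_i lambda_i a_i = (0, 0)
  -> stationarity OK
Primal feasibility (all g_i <= 0): FAILS
Dual feasibility (all lambda_i >= 0): OK
Complementary slackness (lambda_i * g_i(x) = 0 for all i): OK

Verdict: the first failing condition is primal_feasibility -> primal.

primal


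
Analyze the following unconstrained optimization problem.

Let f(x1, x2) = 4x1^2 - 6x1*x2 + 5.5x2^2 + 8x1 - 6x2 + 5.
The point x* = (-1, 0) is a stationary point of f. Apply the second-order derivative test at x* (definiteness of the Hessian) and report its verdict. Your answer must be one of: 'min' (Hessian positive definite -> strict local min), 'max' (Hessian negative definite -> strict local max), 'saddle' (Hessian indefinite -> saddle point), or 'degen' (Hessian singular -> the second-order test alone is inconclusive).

Compute the Hessian H = grad^2 f:
  H = [[8, -6], [-6, 11]]
Verify stationarity: grad f(x*) = H x* + g = (0, 0).
Eigenvalues of H: 3.3153, 15.6847.
Both eigenvalues > 0, so H is positive definite -> x* is a strict local min.

min


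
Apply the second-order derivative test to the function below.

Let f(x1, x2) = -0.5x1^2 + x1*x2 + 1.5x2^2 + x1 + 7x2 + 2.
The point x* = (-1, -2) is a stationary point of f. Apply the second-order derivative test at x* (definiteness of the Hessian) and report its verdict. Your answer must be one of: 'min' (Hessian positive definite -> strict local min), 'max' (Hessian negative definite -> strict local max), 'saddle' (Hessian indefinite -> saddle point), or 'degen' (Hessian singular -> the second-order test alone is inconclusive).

Compute the Hessian H = grad^2 f:
  H = [[-1, 1], [1, 3]]
Verify stationarity: grad f(x*) = H x* + g = (0, 0).
Eigenvalues of H: -1.2361, 3.2361.
Eigenvalues have mixed signs, so H is indefinite -> x* is a saddle point.

saddle


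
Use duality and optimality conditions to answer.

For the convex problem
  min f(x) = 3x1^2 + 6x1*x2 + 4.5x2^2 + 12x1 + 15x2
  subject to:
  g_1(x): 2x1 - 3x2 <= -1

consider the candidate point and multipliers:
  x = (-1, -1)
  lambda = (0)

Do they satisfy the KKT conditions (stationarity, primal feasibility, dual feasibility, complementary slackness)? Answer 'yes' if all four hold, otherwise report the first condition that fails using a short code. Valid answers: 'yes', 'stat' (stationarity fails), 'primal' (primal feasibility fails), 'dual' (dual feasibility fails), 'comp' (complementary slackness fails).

Gradient of f: grad f(x) = Q x + c = (0, 0)
Constraint values g_i(x) = a_i^T x - b_i:
  g_1((-1, -1)) = 2
Stationarity residual: grad f(x) + sum_i lambda_i a_i = (0, 0)
  -> stationarity OK
Primal feasibility (all g_i <= 0): FAILS
Dual feasibility (all lambda_i >= 0): OK
Complementary slackness (lambda_i * g_i(x) = 0 for all i): OK

Verdict: the first failing condition is primal_feasibility -> primal.

primal


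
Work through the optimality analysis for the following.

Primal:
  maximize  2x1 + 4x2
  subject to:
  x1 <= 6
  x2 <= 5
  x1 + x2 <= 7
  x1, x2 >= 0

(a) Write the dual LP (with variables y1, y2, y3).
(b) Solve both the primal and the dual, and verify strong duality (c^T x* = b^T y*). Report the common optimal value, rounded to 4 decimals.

The standard primal-dual pair for 'max c^T x s.t. A x <= b, x >= 0' is:
  Dual:  min b^T y  s.t.  A^T y >= c,  y >= 0.

So the dual LP is:
  minimize  6y1 + 5y2 + 7y3
  subject to:
    y1 + y3 >= 2
    y2 + y3 >= 4
    y1, y2, y3 >= 0

Solving the primal: x* = (2, 5).
  primal value c^T x* = 24.
Solving the dual: y* = (0, 2, 2).
  dual value b^T y* = 24.
Strong duality: c^T x* = b^T y*. Confirmed.

24


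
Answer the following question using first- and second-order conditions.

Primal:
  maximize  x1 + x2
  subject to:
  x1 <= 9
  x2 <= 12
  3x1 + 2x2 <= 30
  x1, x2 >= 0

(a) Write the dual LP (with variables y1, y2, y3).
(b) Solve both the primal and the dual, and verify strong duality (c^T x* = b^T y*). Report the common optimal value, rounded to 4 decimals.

The standard primal-dual pair for 'max c^T x s.t. A x <= b, x >= 0' is:
  Dual:  min b^T y  s.t.  A^T y >= c,  y >= 0.

So the dual LP is:
  minimize  9y1 + 12y2 + 30y3
  subject to:
    y1 + 3y3 >= 1
    y2 + 2y3 >= 1
    y1, y2, y3 >= 0

Solving the primal: x* = (2, 12).
  primal value c^T x* = 14.
Solving the dual: y* = (0, 0.3333, 0.3333).
  dual value b^T y* = 14.
Strong duality: c^T x* = b^T y*. Confirmed.

14


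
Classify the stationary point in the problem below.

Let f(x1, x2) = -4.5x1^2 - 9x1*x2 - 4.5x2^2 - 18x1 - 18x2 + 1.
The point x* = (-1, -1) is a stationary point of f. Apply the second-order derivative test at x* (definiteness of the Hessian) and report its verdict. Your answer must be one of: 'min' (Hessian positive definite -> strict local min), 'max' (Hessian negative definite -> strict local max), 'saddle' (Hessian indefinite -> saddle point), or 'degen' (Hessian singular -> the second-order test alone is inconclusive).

Compute the Hessian H = grad^2 f:
  H = [[-9, -9], [-9, -9]]
Verify stationarity: grad f(x*) = H x* + g = (0, 0).
Eigenvalues of H: -18, 0.
H has a zero eigenvalue (singular; negative semidefinite but not definite), so H is neither positive definite, negative definite, nor indefinite. The second-order test alone is inconclusive -> degen.
(Indeed, f is constant along the null direction of H through x*, so x* is not a strict local extremum.)

degen


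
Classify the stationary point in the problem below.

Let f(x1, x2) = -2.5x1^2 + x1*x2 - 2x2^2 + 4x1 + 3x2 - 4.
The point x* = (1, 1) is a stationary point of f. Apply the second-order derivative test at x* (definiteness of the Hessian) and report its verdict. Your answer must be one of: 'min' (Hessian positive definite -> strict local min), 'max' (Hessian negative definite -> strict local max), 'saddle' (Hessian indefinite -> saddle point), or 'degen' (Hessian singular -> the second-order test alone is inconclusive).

Compute the Hessian H = grad^2 f:
  H = [[-5, 1], [1, -4]]
Verify stationarity: grad f(x*) = H x* + g = (0, 0).
Eigenvalues of H: -5.618, -3.382.
Both eigenvalues < 0, so H is negative definite -> x* is a strict local max.

max


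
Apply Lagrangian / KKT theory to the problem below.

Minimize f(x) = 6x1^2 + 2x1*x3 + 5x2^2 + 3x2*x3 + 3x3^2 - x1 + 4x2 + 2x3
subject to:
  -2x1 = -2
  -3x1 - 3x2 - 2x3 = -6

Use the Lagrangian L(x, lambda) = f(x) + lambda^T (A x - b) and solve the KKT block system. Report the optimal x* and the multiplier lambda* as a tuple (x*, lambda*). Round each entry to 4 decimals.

Form the Lagrangian:
  L(x, lambda) = (1/2) x^T Q x + c^T x + lambda^T (A x - b)
Stationarity (grad_x L = 0): Q x + c + A^T lambda = 0.
Primal feasibility: A x = b.

This gives the KKT block system:
  [ Q   A^T ] [ x     ]   [-c ]
  [ A    0  ] [ lambda ] = [ b ]

Solving the linear system:
  x*      = (1, 0.7586, 0.3621)
  lambda* = (-0.4741, 4.2241)
  f(x*)   = 13.5776

x* = (1, 0.7586, 0.3621), lambda* = (-0.4741, 4.2241)


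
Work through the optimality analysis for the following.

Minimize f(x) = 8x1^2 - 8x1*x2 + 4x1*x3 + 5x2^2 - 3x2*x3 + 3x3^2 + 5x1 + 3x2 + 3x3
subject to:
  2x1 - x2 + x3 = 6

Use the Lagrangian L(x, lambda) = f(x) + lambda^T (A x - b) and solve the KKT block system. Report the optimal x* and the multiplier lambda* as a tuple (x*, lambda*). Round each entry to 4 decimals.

Form the Lagrangian:
  L(x, lambda) = (1/2) x^T Q x + c^T x + lambda^T (A x - b)
Stationarity (grad_x L = 0): Q x + c + A^T lambda = 0.
Primal feasibility: A x = b.

This gives the KKT block system:
  [ Q   A^T ] [ x     ]   [-c ]
  [ A    0  ] [ lambda ] = [ b ]

Solving the linear system:
  x*      = (1.7857, -0.6143, 1.8143)
  lambda* = (-22.8714)
  f(x*)   = 74.8786

x* = (1.7857, -0.6143, 1.8143), lambda* = (-22.8714)


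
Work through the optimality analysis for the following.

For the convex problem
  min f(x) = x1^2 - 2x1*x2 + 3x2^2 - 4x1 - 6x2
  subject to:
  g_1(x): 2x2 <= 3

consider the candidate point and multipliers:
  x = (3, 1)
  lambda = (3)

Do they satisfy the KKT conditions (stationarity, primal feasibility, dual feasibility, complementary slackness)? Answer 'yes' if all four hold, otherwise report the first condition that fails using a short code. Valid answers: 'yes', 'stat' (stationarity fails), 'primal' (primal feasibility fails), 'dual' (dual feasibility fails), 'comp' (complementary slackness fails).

Gradient of f: grad f(x) = Q x + c = (0, -6)
Constraint values g_i(x) = a_i^T x - b_i:
  g_1((3, 1)) = -1
Stationarity residual: grad f(x) + sum_i lambda_i a_i = (0, 0)
  -> stationarity OK
Primal feasibility (all g_i <= 0): OK
Dual feasibility (all lambda_i >= 0): OK
Complementary slackness (lambda_i * g_i(x) = 0 for all i): FAILS

Verdict: the first failing condition is complementary_slackness -> comp.

comp


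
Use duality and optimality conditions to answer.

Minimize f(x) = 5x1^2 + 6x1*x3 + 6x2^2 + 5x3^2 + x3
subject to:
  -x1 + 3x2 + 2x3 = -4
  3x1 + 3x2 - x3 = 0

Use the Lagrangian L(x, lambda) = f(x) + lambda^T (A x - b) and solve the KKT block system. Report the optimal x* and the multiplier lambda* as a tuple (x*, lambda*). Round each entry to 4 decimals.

Form the Lagrangian:
  L(x, lambda) = (1/2) x^T Q x + c^T x + lambda^T (A x - b)
Stationarity (grad_x L = 0): Q x + c + A^T lambda = 0.
Primal feasibility: A x = b.

This gives the KKT block system:
  [ Q   A^T ] [ x     ]   [-c ]
  [ A    0  ] [ lambda ] = [ b ]

Solving the linear system:
  x*      = (0.4524, -0.6958, -0.7301)
  lambda* = (2.1232, 0.6599)
  f(x*)   = 3.8814

x* = (0.4524, -0.6958, -0.7301), lambda* = (2.1232, 0.6599)


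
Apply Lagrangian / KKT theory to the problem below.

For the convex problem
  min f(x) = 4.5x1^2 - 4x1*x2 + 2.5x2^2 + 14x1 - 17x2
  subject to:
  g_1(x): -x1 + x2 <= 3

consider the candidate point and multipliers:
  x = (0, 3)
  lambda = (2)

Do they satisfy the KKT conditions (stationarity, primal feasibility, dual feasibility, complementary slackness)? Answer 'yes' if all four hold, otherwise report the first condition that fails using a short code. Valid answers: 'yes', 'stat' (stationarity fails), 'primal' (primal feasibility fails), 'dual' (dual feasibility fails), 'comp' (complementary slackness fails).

Gradient of f: grad f(x) = Q x + c = (2, -2)
Constraint values g_i(x) = a_i^T x - b_i:
  g_1((0, 3)) = 0
Stationarity residual: grad f(x) + sum_i lambda_i a_i = (0, 0)
  -> stationarity OK
Primal feasibility (all g_i <= 0): OK
Dual feasibility (all lambda_i >= 0): OK
Complementary slackness (lambda_i * g_i(x) = 0 for all i): OK

Verdict: yes, KKT holds.

yes


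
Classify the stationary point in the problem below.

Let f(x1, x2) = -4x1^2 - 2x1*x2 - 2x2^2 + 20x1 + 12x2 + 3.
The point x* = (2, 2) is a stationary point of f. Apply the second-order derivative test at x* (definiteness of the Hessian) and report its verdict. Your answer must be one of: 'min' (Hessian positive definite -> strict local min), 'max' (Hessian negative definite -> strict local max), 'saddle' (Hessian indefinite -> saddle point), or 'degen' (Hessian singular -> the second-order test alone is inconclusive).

Compute the Hessian H = grad^2 f:
  H = [[-8, -2], [-2, -4]]
Verify stationarity: grad f(x*) = H x* + g = (0, 0).
Eigenvalues of H: -8.8284, -3.1716.
Both eigenvalues < 0, so H is negative definite -> x* is a strict local max.

max


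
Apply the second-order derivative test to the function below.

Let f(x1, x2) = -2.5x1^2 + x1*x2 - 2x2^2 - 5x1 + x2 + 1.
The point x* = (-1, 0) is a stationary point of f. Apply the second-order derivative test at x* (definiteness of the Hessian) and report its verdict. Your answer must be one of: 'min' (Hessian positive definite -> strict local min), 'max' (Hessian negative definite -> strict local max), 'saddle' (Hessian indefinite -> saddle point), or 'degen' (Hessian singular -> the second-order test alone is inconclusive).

Compute the Hessian H = grad^2 f:
  H = [[-5, 1], [1, -4]]
Verify stationarity: grad f(x*) = H x* + g = (0, 0).
Eigenvalues of H: -5.618, -3.382.
Both eigenvalues < 0, so H is negative definite -> x* is a strict local max.

max


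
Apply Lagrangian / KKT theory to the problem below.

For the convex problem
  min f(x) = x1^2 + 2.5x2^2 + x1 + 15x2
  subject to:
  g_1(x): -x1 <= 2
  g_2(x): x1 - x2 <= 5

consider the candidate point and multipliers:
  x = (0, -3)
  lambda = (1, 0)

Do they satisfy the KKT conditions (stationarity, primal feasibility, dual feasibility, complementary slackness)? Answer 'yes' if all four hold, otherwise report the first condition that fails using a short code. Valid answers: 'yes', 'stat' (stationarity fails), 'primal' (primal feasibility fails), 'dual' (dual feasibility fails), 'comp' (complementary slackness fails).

Gradient of f: grad f(x) = Q x + c = (1, 0)
Constraint values g_i(x) = a_i^T x - b_i:
  g_1((0, -3)) = -2
  g_2((0, -3)) = -2
Stationarity residual: grad f(x) + sum_i lambda_i a_i = (0, 0)
  -> stationarity OK
Primal feasibility (all g_i <= 0): OK
Dual feasibility (all lambda_i >= 0): OK
Complementary slackness (lambda_i * g_i(x) = 0 for all i): FAILS

Verdict: the first failing condition is complementary_slackness -> comp.

comp


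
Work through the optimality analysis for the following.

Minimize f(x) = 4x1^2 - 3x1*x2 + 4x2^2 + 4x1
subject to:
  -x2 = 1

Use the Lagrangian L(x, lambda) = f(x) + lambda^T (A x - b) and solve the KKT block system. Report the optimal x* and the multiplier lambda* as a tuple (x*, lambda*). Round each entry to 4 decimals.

Form the Lagrangian:
  L(x, lambda) = (1/2) x^T Q x + c^T x + lambda^T (A x - b)
Stationarity (grad_x L = 0): Q x + c + A^T lambda = 0.
Primal feasibility: A x = b.

This gives the KKT block system:
  [ Q   A^T ] [ x     ]   [-c ]
  [ A    0  ] [ lambda ] = [ b ]

Solving the linear system:
  x*      = (-0.875, -1)
  lambda* = (-5.375)
  f(x*)   = 0.9375

x* = (-0.875, -1), lambda* = (-5.375)


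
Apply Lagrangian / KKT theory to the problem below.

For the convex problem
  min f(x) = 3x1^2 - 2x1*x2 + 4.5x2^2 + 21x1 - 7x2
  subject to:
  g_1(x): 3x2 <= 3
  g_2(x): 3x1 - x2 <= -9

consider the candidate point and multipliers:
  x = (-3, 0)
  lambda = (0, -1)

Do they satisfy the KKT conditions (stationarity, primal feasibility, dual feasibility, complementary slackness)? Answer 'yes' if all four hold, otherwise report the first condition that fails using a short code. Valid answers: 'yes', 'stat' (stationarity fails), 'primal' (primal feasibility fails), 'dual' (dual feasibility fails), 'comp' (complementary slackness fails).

Gradient of f: grad f(x) = Q x + c = (3, -1)
Constraint values g_i(x) = a_i^T x - b_i:
  g_1((-3, 0)) = -3
  g_2((-3, 0)) = 0
Stationarity residual: grad f(x) + sum_i lambda_i a_i = (0, 0)
  -> stationarity OK
Primal feasibility (all g_i <= 0): OK
Dual feasibility (all lambda_i >= 0): FAILS
Complementary slackness (lambda_i * g_i(x) = 0 for all i): OK

Verdict: the first failing condition is dual_feasibility -> dual.

dual


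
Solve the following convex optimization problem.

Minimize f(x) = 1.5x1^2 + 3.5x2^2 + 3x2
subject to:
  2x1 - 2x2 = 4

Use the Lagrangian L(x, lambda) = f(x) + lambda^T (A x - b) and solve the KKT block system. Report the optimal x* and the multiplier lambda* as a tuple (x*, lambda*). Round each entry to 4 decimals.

Form the Lagrangian:
  L(x, lambda) = (1/2) x^T Q x + c^T x + lambda^T (A x - b)
Stationarity (grad_x L = 0): Q x + c + A^T lambda = 0.
Primal feasibility: A x = b.

This gives the KKT block system:
  [ Q   A^T ] [ x     ]   [-c ]
  [ A    0  ] [ lambda ] = [ b ]

Solving the linear system:
  x*      = (1.1, -0.9)
  lambda* = (-1.65)
  f(x*)   = 1.95

x* = (1.1, -0.9), lambda* = (-1.65)


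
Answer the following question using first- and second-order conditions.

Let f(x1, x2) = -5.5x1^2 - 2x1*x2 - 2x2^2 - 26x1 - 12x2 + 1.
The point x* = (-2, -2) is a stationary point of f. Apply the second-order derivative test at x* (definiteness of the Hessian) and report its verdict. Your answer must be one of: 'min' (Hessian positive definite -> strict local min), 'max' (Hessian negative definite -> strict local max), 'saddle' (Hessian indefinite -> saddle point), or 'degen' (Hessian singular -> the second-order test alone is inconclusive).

Compute the Hessian H = grad^2 f:
  H = [[-11, -2], [-2, -4]]
Verify stationarity: grad f(x*) = H x* + g = (0, 0).
Eigenvalues of H: -11.5311, -3.4689.
Both eigenvalues < 0, so H is negative definite -> x* is a strict local max.

max


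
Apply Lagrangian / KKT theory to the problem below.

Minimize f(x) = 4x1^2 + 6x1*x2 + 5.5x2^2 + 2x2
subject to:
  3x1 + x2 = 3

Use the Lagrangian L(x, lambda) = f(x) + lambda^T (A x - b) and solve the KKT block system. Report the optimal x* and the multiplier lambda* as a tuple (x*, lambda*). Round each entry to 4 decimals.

Form the Lagrangian:
  L(x, lambda) = (1/2) x^T Q x + c^T x + lambda^T (A x - b)
Stationarity (grad_x L = 0): Q x + c + A^T lambda = 0.
Primal feasibility: A x = b.

This gives the KKT block system:
  [ Q   A^T ] [ x     ]   [-c ]
  [ A    0  ] [ lambda ] = [ b ]

Solving the linear system:
  x*      = (1.2254, -0.6761)
  lambda* = (-1.9155)
  f(x*)   = 2.1972

x* = (1.2254, -0.6761), lambda* = (-1.9155)


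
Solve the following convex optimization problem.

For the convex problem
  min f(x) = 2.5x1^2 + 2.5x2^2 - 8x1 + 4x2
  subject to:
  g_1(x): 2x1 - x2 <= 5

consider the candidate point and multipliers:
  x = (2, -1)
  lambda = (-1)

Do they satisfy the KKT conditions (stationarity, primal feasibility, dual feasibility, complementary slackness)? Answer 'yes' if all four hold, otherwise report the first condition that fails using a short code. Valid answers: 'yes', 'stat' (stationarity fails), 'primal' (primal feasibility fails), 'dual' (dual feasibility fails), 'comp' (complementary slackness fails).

Gradient of f: grad f(x) = Q x + c = (2, -1)
Constraint values g_i(x) = a_i^T x - b_i:
  g_1((2, -1)) = 0
Stationarity residual: grad f(x) + sum_i lambda_i a_i = (0, 0)
  -> stationarity OK
Primal feasibility (all g_i <= 0): OK
Dual feasibility (all lambda_i >= 0): FAILS
Complementary slackness (lambda_i * g_i(x) = 0 for all i): OK

Verdict: the first failing condition is dual_feasibility -> dual.

dual


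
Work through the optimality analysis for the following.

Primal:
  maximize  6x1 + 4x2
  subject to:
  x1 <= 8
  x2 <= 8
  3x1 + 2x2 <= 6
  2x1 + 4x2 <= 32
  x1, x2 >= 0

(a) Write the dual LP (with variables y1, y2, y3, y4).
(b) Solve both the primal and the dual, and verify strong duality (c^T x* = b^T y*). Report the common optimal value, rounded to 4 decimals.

The standard primal-dual pair for 'max c^T x s.t. A x <= b, x >= 0' is:
  Dual:  min b^T y  s.t.  A^T y >= c,  y >= 0.

So the dual LP is:
  minimize  8y1 + 8y2 + 6y3 + 32y4
  subject to:
    y1 + 3y3 + 2y4 >= 6
    y2 + 2y3 + 4y4 >= 4
    y1, y2, y3, y4 >= 0

Solving the primal: x* = (2, 0).
  primal value c^T x* = 12.
Solving the dual: y* = (0, 0, 2, 0).
  dual value b^T y* = 12.
Strong duality: c^T x* = b^T y*. Confirmed.

12


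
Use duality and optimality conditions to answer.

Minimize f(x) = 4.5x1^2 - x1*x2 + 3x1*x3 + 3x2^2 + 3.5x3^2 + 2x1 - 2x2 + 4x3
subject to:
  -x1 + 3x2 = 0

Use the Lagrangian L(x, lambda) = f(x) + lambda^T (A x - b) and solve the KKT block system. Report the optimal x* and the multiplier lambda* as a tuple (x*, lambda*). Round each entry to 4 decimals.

Form the Lagrangian:
  L(x, lambda) = (1/2) x^T Q x + c^T x + lambda^T (A x - b)
Stationarity (grad_x L = 0): Q x + c + A^T lambda = 0.
Primal feasibility: A x = b.

This gives the KKT block system:
  [ Q   A^T ] [ x     ]   [-c ]
  [ A    0  ] [ lambda ] = [ b ]

Solving the linear system:
  x*      = (0.0494, 0.0165, -0.5926)
  lambda* = (0.6502)
  f(x*)   = -1.1523

x* = (0.0494, 0.0165, -0.5926), lambda* = (0.6502)
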